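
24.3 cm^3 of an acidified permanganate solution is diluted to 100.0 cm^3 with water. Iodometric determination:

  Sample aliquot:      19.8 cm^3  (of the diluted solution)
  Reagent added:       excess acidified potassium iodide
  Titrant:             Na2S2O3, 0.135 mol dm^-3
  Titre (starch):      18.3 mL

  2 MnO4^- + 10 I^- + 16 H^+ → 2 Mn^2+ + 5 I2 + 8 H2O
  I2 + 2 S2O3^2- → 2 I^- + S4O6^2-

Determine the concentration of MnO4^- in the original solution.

0.103 mol/L

n(S2O3^2-) = 0.0183 × 0.135 = 2.47 × 10^-3 mol
n(I2) = n(S2O3^2-)/2 = 1.24 × 10^-3 mol
From the 2:5 ratio, n(MnO4^-) in the aliquot = 2/5 × 1.24 × 10^-3 = 4.94 × 10^-4 mol
[MnO4^-]_dilute = 4.94 × 10^-4 / 0.0198 = 0.0250 mol/L
[MnO4^-]_original = 0.0250 × 100.0/24.3 = 0.103 mol/L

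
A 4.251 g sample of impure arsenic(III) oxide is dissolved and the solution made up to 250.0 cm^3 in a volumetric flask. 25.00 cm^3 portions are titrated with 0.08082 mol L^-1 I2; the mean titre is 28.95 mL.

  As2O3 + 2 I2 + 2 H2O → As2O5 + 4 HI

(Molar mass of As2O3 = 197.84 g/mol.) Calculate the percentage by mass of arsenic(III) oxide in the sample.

n(I2) per titration = 0.02895 × 0.08082 = 2.340 × 10^-3 mol
From the 1:2 ratio, n(As2O3) in each aliquot = 1/2 × 2.340 × 10^-3 = 1.170 × 10^-3 mol
n(As2O3) in the whole flask = 1.170 × 10^-3 × 250.0/25.00 = 0.01170 mol
mass of As2O3 = 0.01170 × 197.84 = 2.314 g
% As2O3 = 2.314 / 4.251 × 100 = 54.45 %

54.45 %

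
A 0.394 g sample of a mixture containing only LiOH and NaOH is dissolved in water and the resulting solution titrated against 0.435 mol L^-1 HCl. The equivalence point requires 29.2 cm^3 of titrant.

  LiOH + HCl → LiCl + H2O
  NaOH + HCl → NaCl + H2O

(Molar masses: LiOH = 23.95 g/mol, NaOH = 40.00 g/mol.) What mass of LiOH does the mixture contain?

0.170 g

n(HCl) = 0.0292 × 0.435 = 0.0127 mol
Let x = n(LiOH), y = n(NaOH).
Titrant: 1x + 1y = 0.0127;  mass: 23.95x + 40.00y = 0.394
Solving, x = 7.11 × 10^-3 mol, y = 5.59 × 10^-3 mol
mass of LiOH = 7.11 × 10^-3 × 23.95 = 0.170 g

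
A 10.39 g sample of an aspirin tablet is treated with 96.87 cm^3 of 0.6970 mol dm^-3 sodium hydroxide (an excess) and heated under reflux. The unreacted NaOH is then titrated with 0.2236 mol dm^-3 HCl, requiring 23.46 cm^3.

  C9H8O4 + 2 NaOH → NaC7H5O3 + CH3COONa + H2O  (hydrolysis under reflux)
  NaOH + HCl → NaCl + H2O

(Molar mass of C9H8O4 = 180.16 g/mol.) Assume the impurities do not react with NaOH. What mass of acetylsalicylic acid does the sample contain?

5.610 g

n(NaOH) added = 0.09687 × 0.6970 = 0.06752 mol
n(HCl) used in back-titration = 0.02346 × 0.2236 = 5.246 × 10^-3 mol
n(NaOH) left over = 5.246 × 10^-3 mol (1:1 ratio)
n(NaOH) consumed by analyte = 0.06752 − 5.246 × 10^-3 = 0.06227 mol
From the 1:2 ratio, n(C9H8O4) = 1/2 × 0.06227 = 0.03114 mol
mass of C9H8O4 = 0.03114 × 180.16 = 5.610 g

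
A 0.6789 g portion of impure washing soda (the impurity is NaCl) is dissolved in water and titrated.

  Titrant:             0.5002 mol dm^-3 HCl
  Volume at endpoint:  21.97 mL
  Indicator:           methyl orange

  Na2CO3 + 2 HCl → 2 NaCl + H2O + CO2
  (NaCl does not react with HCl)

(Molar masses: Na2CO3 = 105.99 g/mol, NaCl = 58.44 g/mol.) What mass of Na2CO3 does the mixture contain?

n(HCl) = 0.02197 × 0.5002 = 0.01099 mol
Let x = n(Na2CO3), y = n(NaCl).
Titrant: 2x = 0.01099;  mass: 105.99x + 58.44y = 0.6789
Solving, x = 5.495 × 10^-3 mol, y = 1.652 × 10^-3 mol
mass of Na2CO3 = 5.495 × 10^-3 × 105.99 = 0.5824 g

0.5824 g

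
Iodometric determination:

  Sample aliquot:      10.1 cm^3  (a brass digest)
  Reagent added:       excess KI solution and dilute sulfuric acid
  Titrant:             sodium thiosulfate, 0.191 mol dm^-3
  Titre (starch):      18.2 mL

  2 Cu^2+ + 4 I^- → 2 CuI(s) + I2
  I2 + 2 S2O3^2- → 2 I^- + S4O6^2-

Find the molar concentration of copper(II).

n(S2O3^2-) = 0.0182 × 0.191 = 3.48 × 10^-3 mol
n(I2) = n(S2O3^2-)/2 = 1.74 × 10^-3 mol
From the 2:1 ratio, n(Cu2+) in the aliquot = 2/1 × 1.74 × 10^-3 = 3.48 × 10^-3 mol
[Cu2+] = 3.48 × 10^-3 / 0.0101 = 0.344 mol/L

0.344 mol/L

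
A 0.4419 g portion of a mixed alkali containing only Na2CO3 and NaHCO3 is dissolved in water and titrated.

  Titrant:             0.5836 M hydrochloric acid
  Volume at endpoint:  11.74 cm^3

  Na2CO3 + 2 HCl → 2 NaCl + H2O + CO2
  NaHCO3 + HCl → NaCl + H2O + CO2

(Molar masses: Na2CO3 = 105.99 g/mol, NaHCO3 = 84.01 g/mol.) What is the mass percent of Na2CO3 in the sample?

n(HCl) = 0.01174 × 0.5836 = 6.851 × 10^-3 mol
Let x = n(Na2CO3), y = n(NaHCO3).
Titrant: 2x + 1y = 6.851 × 10^-3;  mass: 105.99x + 84.01y = 0.4419
Solving, x = 2.155 × 10^-3 mol, y = 2.541 × 10^-3 mol
mass of Na2CO3 = 2.155 × 10^-3 × 105.99 = 0.2284 g
% Na2CO3 = 0.2284 / 0.4419 × 100 = 51.69 %

51.69 %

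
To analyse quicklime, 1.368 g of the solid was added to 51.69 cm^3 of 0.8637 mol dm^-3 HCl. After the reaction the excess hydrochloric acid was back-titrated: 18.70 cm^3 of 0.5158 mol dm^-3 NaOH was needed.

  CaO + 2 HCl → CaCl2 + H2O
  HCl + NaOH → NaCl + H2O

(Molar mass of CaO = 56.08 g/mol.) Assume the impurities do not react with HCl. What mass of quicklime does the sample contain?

0.9814 g

n(HCl) added = 0.05169 × 0.8637 = 0.04464 mol
n(NaOH) used in back-titration = 0.01870 × 0.5158 = 9.645 × 10^-3 mol
n(HCl) left over = 9.645 × 10^-3 mol (1:1 ratio)
n(HCl) consumed by analyte = 0.04464 − 9.645 × 10^-3 = 0.03500 mol
From the 1:2 ratio, n(CaO) = 1/2 × 0.03500 = 0.01750 mol
mass of CaO = 0.01750 × 56.08 = 0.9814 g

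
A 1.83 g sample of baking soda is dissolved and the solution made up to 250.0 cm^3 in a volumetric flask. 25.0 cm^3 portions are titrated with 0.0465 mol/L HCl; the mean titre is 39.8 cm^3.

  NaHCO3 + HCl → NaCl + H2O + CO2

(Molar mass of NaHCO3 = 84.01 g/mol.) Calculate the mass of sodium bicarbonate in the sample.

1.55 g

n(HCl) per titration = 0.0398 × 0.0465 = 1.85 × 10^-3 mol
n(NaHCO3) in each aliquot = 1.85 × 10^-3 mol (1:1 ratio)
n(NaHCO3) in the whole flask = 1.85 × 10^-3 × 250.0/25.0 = 0.0185 mol
mass of NaHCO3 = 0.0185 × 84.01 = 1.55 g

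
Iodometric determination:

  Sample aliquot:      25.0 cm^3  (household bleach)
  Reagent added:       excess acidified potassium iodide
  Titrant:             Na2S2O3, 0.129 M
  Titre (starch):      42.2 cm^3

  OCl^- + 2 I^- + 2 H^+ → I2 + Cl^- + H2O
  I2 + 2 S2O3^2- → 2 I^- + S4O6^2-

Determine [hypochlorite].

n(S2O3^2-) = 0.0422 × 0.129 = 5.44 × 10^-3 mol
n(I2) = n(S2O3^2-)/2 = 2.72 × 10^-3 mol
n(OCl^-) in the aliquot = 2.72 × 10^-3 mol (1:1 ratio)
[OCl^-] = 2.72 × 10^-3 / 0.0250 = 0.109 mol/L

0.109 M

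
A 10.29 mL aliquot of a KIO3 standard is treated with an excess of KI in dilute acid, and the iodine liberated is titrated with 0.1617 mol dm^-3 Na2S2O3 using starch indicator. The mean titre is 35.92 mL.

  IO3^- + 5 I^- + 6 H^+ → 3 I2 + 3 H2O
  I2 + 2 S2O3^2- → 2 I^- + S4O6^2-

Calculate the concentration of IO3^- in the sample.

n(S2O3^2-) = 0.03592 × 0.1617 = 5.808 × 10^-3 mol
n(I2) = n(S2O3^2-)/2 = 2.904 × 10^-3 mol
From the 1:3 ratio, n(IO3^-) in the aliquot = 1/3 × 2.904 × 10^-3 = 9.680 × 10^-4 mol
[IO3^-] = 9.680 × 10^-4 / 0.01029 = 0.09408 mol/L

0.09408 mol/L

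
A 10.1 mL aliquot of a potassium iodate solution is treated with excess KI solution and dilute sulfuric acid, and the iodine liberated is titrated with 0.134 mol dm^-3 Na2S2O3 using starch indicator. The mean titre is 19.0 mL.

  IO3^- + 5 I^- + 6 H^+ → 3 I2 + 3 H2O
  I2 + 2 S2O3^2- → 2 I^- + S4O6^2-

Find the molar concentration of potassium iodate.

n(S2O3^2-) = 0.0190 × 0.134 = 2.55 × 10^-3 mol
n(I2) = n(S2O3^2-)/2 = 1.27 × 10^-3 mol
From the 1:3 ratio, n(IO3^-) in the aliquot = 1/3 × 1.27 × 10^-3 = 4.24 × 10^-4 mol
[IO3^-] = 4.24 × 10^-4 / 0.0101 = 0.0420 mol/L

0.0420 mol/L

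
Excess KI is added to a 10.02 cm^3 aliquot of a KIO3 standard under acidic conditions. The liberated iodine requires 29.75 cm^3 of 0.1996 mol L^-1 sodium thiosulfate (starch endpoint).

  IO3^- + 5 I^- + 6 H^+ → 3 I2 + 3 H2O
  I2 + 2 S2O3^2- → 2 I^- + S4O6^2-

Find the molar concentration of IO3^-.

0.09877 mol/L

n(S2O3^2-) = 0.02975 × 0.1996 = 5.938 × 10^-3 mol
n(I2) = n(S2O3^2-)/2 = 2.969 × 10^-3 mol
From the 1:3 ratio, n(IO3^-) in the aliquot = 1/3 × 2.969 × 10^-3 = 9.897 × 10^-4 mol
[IO3^-] = 9.897 × 10^-4 / 0.01002 = 0.09877 mol/L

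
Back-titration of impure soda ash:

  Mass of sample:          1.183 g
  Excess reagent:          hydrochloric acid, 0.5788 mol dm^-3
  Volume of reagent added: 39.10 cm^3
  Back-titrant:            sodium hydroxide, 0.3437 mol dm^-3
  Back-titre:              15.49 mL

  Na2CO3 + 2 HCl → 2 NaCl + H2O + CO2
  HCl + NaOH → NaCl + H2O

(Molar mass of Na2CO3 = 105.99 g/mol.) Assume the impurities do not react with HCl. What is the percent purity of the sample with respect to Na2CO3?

n(HCl) added = 0.03910 × 0.5788 = 0.02263 mol
n(NaOH) used in back-titration = 0.01549 × 0.3437 = 5.324 × 10^-3 mol
n(HCl) left over = 5.324 × 10^-3 mol (1:1 ratio)
n(HCl) consumed by analyte = 0.02263 − 5.324 × 10^-3 = 0.01731 mol
From the 1:2 ratio, n(Na2CO3) = 1/2 × 0.01731 = 8.654 × 10^-3 mol
mass of Na2CO3 = 8.654 × 10^-3 × 105.99 = 0.9172 g
% Na2CO3 = 0.9172 / 1.183 × 100 = 77.53 %

77.53 %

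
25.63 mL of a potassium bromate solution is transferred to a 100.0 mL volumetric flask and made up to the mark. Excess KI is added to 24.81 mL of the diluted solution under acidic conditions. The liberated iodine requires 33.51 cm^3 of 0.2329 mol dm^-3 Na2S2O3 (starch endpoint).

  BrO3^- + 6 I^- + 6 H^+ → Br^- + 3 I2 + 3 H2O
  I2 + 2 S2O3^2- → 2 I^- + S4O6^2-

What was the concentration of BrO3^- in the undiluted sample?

0.2046 mol/L

n(S2O3^2-) = 0.03351 × 0.2329 = 7.804 × 10^-3 mol
n(I2) = n(S2O3^2-)/2 = 3.902 × 10^-3 mol
From the 1:3 ratio, n(BrO3^-) in the aliquot = 1/3 × 3.902 × 10^-3 = 1.301 × 10^-3 mol
[BrO3^-]_dilute = 1.301 × 10^-3 / 0.02481 = 0.05243 mol/L
[BrO3^-]_original = 0.05243 × 100.0/25.63 = 0.2046 mol/L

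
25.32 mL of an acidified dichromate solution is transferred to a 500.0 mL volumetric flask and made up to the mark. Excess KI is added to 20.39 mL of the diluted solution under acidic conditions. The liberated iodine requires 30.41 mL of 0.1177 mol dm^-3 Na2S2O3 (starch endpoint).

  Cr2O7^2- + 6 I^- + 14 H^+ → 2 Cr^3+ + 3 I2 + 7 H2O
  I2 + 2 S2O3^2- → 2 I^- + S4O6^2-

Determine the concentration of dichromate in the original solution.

n(S2O3^2-) = 0.03041 × 0.1177 = 3.579 × 10^-3 mol
n(I2) = n(S2O3^2-)/2 = 1.790 × 10^-3 mol
From the 1:3 ratio, n(Cr2O7^2-) in the aliquot = 1/3 × 1.790 × 10^-3 = 5.965 × 10^-4 mol
[Cr2O7^2-]_dilute = 5.965 × 10^-4 / 0.02039 = 0.02926 mol/L
[Cr2O7^2-]_original = 0.02926 × 500.0/25.32 = 0.5777 mol/L

0.5777 mol/L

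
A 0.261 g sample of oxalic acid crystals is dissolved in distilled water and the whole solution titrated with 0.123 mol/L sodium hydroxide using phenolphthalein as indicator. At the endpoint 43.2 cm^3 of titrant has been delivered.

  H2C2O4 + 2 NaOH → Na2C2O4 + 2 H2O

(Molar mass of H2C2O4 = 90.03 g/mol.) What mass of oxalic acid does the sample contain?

n(NaOH) = 0.0432 L × 0.123 mol/L = 5.31 × 10^-3 mol
From the 1:2 ratio, n(H2C2O4) = 1/2 × 5.31 × 10^-3 = 2.66 × 10^-3 mol
mass of H2C2O4 = 2.66 × 10^-3 × 90.03 g/mol = 0.239 g

0.239 g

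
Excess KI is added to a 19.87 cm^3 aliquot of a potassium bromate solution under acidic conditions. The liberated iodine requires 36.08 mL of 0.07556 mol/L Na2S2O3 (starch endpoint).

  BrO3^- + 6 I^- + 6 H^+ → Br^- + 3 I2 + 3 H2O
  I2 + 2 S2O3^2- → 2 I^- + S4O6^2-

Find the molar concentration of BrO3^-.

0.02287 mol/L

n(S2O3^2-) = 0.03608 × 0.07556 = 2.726 × 10^-3 mol
n(I2) = n(S2O3^2-)/2 = 1.363 × 10^-3 mol
From the 1:3 ratio, n(BrO3^-) in the aliquot = 1/3 × 1.363 × 10^-3 = 4.544 × 10^-4 mol
[BrO3^-] = 4.544 × 10^-4 / 0.01987 = 0.02287 mol/L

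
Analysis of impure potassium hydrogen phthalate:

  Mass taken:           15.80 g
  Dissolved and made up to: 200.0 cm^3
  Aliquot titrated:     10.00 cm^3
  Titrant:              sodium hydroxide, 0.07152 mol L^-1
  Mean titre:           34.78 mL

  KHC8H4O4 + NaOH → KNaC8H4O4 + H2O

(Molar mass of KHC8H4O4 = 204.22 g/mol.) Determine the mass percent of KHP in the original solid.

64.30 %

n(NaOH) per titration = 0.03478 × 0.07152 = 2.487 × 10^-3 mol
n(KHC8H4O4) in each aliquot = 2.487 × 10^-3 mol (1:1 ratio)
n(KHC8H4O4) in the whole flask = 2.487 × 10^-3 × 200.0/10.00 = 0.04975 mol
mass of KHC8H4O4 = 0.04975 × 204.22 = 10.16 g
% KHC8H4O4 = 10.16 / 15.80 × 100 = 64.30 %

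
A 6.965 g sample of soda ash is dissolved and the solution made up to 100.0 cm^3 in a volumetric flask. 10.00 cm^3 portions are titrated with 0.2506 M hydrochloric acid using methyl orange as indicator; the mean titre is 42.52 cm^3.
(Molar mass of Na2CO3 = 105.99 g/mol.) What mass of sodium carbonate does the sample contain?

5.647 g

Na2CO3 + 2 HCl → 2 NaCl + H2O + CO2
n(HCl) per titration = 0.04252 × 0.2506 = 0.01066 mol
From the 1:2 ratio, n(Na2CO3) in each aliquot = 1/2 × 0.01066 = 5.328 × 10^-3 mol
n(Na2CO3) in the whole flask = 5.328 × 10^-3 × 100.0/10.00 = 0.05328 mol
mass of Na2CO3 = 0.05328 × 105.99 = 5.647 g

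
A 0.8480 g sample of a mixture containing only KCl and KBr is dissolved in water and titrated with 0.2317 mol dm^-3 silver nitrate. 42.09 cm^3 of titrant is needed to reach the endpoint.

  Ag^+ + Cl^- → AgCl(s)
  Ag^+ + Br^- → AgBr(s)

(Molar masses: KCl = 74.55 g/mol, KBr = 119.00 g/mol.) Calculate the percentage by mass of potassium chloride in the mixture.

61.81 %

n(AgNO3) = 0.04209 × 0.2317 = 9.752 × 10^-3 mol
Let x = n(KCl), y = n(KBr).
Titrant: 1x + 1y = 9.752 × 10^-3;  mass: 74.55x + 119.00y = 0.8480
Solving, x = 7.031 × 10^-3 mol, y = 2.721 × 10^-3 mol
mass of KCl = 7.031 × 10^-3 × 74.55 = 0.5241 g
% KCl = 0.5241 / 0.8480 × 100 = 61.81 %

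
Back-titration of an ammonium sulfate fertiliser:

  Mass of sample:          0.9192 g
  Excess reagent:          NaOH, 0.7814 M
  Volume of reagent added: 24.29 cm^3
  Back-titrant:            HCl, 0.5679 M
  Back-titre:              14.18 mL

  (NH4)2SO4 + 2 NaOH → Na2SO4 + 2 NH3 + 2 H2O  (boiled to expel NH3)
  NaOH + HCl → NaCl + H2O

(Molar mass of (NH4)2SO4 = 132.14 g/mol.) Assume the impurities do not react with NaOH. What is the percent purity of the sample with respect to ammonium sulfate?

n(NaOH) added = 0.02429 × 0.7814 = 0.01898 mol
n(HCl) used in back-titration = 0.01418 × 0.5679 = 8.053 × 10^-3 mol
n(NaOH) left over = 8.053 × 10^-3 mol (1:1 ratio)
n(NaOH) consumed by analyte = 0.01898 − 8.053 × 10^-3 = 0.01093 mol
From the 1:2 ratio, n((NH4)2SO4) = 1/2 × 0.01093 = 5.464 × 10^-3 mol
mass of (NH4)2SO4 = 5.464 × 10^-3 × 132.14 = 0.7220 g
% (NH4)2SO4 = 0.7220 / 0.9192 × 100 = 78.54 %

78.54 %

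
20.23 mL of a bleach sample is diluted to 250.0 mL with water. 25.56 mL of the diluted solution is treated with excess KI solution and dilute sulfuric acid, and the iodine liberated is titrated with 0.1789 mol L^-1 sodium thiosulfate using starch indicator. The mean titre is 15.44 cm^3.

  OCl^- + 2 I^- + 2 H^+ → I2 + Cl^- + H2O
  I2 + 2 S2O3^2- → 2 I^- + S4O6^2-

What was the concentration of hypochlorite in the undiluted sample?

0.6677 mol/L

n(S2O3^2-) = 0.01544 × 0.1789 = 2.762 × 10^-3 mol
n(I2) = n(S2O3^2-)/2 = 1.381 × 10^-3 mol
n(OCl^-) in the aliquot = 1.381 × 10^-3 mol (1:1 ratio)
[OCl^-]_dilute = 1.381 × 10^-3 / 0.02556 = 0.05403 mol/L
[OCl^-]_original = 0.05403 × 250.0/20.23 = 0.6677 mol/L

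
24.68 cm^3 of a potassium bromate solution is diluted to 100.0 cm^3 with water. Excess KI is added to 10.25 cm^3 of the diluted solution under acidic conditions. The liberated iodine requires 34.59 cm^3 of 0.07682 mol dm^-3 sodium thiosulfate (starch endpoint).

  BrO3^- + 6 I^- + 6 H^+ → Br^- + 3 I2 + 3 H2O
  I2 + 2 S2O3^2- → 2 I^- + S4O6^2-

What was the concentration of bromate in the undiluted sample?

n(S2O3^2-) = 0.03459 × 0.07682 = 2.657 × 10^-3 mol
n(I2) = n(S2O3^2-)/2 = 1.329 × 10^-3 mol
From the 1:3 ratio, n(BrO3^-) in the aliquot = 1/3 × 1.329 × 10^-3 = 4.429 × 10^-4 mol
[BrO3^-]_dilute = 4.429 × 10^-4 / 0.01025 = 0.04321 mol/L
[BrO3^-]_original = 0.04321 × 100.0/24.68 = 0.1751 mol/L

0.1751 mol/L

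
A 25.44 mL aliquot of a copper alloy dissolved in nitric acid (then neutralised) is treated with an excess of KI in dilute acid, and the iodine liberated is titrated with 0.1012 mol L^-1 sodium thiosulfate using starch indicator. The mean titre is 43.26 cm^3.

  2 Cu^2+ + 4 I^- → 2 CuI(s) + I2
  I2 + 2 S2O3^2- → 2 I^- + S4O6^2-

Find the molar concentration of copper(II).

n(S2O3^2-) = 0.04326 × 0.1012 = 4.378 × 10^-3 mol
n(I2) = n(S2O3^2-)/2 = 2.189 × 10^-3 mol
From the 2:1 ratio, n(Cu2+) in the aliquot = 2/1 × 2.189 × 10^-3 = 4.378 × 10^-3 mol
[Cu2+] = 4.378 × 10^-3 / 0.02544 = 0.1721 mol/L

0.1721 mol/L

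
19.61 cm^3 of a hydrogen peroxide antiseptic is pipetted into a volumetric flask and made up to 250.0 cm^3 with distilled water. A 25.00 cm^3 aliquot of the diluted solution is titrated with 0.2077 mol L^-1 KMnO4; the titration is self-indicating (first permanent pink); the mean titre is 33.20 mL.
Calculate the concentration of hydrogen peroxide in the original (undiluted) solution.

8.791 mol/L

2 MnO4^- + 5 H2O2 + 6 H^+ → 2 Mn^2+ + 5 O2 + 8 H2O
n(KMnO4) = 0.03320 × 0.2077 = 6.896 × 10^-3 mol
From the 5:2 ratio, n(H2O2) in the aliquot = 5/2 × 6.896 × 10^-3 = 0.01724 mol
[H2O2]_dilute = 0.01724 / 0.02500 = 0.6896 mol/L
Dilution factor = 250.0 / 19.61 = 12.75
[H2O2]_stock = 0.6896 × 12.75 = 8.791 mol/L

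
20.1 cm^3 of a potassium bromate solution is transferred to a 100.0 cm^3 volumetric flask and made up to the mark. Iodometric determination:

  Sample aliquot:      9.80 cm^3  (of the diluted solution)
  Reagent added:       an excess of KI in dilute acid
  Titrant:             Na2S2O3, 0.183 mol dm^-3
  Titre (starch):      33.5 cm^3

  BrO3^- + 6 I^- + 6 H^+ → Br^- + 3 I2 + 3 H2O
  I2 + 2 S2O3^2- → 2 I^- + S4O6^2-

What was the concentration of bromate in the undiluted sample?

n(S2O3^2-) = 0.0335 × 0.183 = 6.13 × 10^-3 mol
n(I2) = n(S2O3^2-)/2 = 3.07 × 10^-3 mol
From the 1:3 ratio, n(BrO3^-) in the aliquot = 1/3 × 3.07 × 10^-3 = 1.02 × 10^-3 mol
[BrO3^-]_dilute = 1.02 × 10^-3 / 0.00980 = 0.104 mol/L
[BrO3^-]_original = 0.104 × 100.0/20.1 = 0.519 mol/L

0.519 mol/L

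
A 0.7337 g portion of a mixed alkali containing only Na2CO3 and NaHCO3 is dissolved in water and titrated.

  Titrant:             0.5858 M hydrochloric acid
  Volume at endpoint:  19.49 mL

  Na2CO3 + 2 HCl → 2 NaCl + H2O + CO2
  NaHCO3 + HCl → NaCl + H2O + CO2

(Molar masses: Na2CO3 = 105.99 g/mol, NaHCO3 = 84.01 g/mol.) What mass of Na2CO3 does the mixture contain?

0.3852 g

n(HCl) = 0.01949 × 0.5858 = 0.01142 mol
Let x = n(Na2CO3), y = n(NaHCO3).
Titrant: 2x + 1y = 0.01142;  mass: 105.99x + 84.01y = 0.7337
Solving, x = 3.635 × 10^-3 mol, y = 4.148 × 10^-3 mol
mass of Na2CO3 = 3.635 × 10^-3 × 105.99 = 0.3852 g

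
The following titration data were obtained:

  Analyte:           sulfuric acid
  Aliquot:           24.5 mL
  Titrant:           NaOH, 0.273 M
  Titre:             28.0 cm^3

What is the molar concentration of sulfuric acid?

0.156 M

H2SO4 + 2 NaOH → Na2SO4 + 2 H2O
n(NaOH) = 0.0280 L × 0.273 mol/L = 7.64 × 10^-3 mol
From the 1:2 mole ratio, n(H2SO4) = 1/2 × 7.64 × 10^-3 = 3.82 × 10^-3 mol
[H2SO4] = 3.82 × 10^-3 mol / 0.0245 L = 0.156 mol/L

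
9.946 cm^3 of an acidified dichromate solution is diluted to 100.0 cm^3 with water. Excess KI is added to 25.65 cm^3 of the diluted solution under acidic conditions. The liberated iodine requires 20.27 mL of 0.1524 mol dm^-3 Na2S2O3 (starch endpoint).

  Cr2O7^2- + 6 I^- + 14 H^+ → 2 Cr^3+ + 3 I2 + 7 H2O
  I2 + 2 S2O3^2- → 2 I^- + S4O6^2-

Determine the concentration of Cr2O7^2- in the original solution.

n(S2O3^2-) = 0.02027 × 0.1524 = 3.089 × 10^-3 mol
n(I2) = n(S2O3^2-)/2 = 1.545 × 10^-3 mol
From the 1:3 ratio, n(Cr2O7^2-) in the aliquot = 1/3 × 1.545 × 10^-3 = 5.149 × 10^-4 mol
[Cr2O7^2-]_dilute = 5.149 × 10^-4 / 0.02565 = 0.02007 mol/L
[Cr2O7^2-]_original = 0.02007 × 100.0/9.946 = 0.2018 mol/L

0.2018 mol/L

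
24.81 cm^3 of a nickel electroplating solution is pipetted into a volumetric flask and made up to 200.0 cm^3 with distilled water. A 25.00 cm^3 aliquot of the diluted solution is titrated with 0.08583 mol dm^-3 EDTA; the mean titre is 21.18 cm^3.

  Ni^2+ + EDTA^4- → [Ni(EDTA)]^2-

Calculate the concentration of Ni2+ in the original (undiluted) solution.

n(EDTA) = 0.02118 × 0.08583 = 1.818 × 10^-3 mol
n(Ni2+) in the aliquot = 1.818 × 10^-3 mol (1:1 ratio)
[Ni2+]_dilute = 1.818 × 10^-3 / 0.02500 = 0.07272 mol/L
Dilution factor = 200.0 / 24.81 = 8.061
[Ni2+]_stock = 0.07272 × 8.061 = 0.5862 mol/L

0.5862 mol/L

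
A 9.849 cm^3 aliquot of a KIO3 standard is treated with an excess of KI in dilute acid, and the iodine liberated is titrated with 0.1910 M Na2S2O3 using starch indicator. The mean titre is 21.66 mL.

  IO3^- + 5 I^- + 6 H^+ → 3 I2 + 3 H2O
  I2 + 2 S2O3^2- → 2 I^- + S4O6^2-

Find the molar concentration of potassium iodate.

0.07001 M

n(S2O3^2-) = 0.02166 × 0.1910 = 4.137 × 10^-3 mol
n(I2) = n(S2O3^2-)/2 = 2.069 × 10^-3 mol
From the 1:3 ratio, n(IO3^-) in the aliquot = 1/3 × 2.069 × 10^-3 = 6.895 × 10^-4 mol
[IO3^-] = 6.895 × 10^-4 / 0.009849 = 0.07001 mol/L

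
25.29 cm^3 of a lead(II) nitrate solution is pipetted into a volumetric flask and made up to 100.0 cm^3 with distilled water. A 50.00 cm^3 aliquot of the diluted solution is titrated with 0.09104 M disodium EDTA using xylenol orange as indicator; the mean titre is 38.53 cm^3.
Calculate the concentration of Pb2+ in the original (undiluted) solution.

Pb^2+ + EDTA^4- → [Pb(EDTA)]^2-
n(EDTA) = 0.03853 × 0.09104 = 3.508 × 10^-3 mol
n(Pb2+) in the aliquot = 3.508 × 10^-3 mol (1:1 ratio)
[Pb2+]_dilute = 3.508 × 10^-3 / 0.05000 = 0.07016 mol/L
Dilution factor = 100.0 / 25.29 = 3.954
[Pb2+]_stock = 0.07016 × 3.954 = 0.2774 mol/L

0.2774 M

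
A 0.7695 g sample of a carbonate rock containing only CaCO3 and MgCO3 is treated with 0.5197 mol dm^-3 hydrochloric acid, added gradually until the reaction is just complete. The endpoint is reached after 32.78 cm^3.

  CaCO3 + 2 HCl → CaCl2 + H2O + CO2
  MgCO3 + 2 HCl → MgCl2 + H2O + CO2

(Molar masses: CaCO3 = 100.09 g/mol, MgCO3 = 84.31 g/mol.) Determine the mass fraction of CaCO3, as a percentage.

42.33 %

n(HCl) = 0.03278 × 0.5197 = 0.01704 mol
Let x = n(CaCO3), y = n(MgCO3).
Titrant: 2x + 2y = 0.01704;  mass: 100.09x + 84.31y = 0.7695
Solving, x = 3.255 × 10^-3 mol, y = 5.263 × 10^-3 mol
mass of CaCO3 = 3.255 × 10^-3 × 100.09 = 0.3258 g
% CaCO3 = 0.3258 / 0.7695 × 100 = 42.33 %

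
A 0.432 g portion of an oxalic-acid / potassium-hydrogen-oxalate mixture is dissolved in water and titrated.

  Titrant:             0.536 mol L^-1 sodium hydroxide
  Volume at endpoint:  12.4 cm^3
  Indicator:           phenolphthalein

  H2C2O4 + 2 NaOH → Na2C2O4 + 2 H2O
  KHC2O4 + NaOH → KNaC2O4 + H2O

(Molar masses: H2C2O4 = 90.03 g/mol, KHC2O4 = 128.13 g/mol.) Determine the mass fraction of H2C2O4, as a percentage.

n(NaOH) = 0.0124 × 0.536 = 6.65 × 10^-3 mol
Let x = n(H2C2O4), y = n(KHC2O4).
Titrant: 2x + 1y = 6.65 × 10^-3;  mass: 90.03x + 128.13y = 0.432
Solving, x = 2.52 × 10^-3 mol, y = 1.60 × 10^-3 mol
mass of H2C2O4 = 2.52 × 10^-3 × 90.03 = 0.227 g
% H2C2O4 = 0.227 / 0.432 × 100 = 52.6 %

52.6 %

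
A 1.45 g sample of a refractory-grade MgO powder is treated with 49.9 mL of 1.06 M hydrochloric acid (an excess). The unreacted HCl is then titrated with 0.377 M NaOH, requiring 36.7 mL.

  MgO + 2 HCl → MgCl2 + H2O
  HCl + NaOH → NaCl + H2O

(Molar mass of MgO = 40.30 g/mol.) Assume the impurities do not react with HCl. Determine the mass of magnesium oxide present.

0.787 g

n(HCl) added = 0.0499 × 1.06 = 0.0529 mol
n(NaOH) used in back-titration = 0.0367 × 0.377 = 0.0138 mol
n(HCl) left over = 0.0138 mol (1:1 ratio)
n(HCl) consumed by analyte = 0.0529 − 0.0138 = 0.0391 mol
From the 1:2 ratio, n(MgO) = 1/2 × 0.0391 = 0.0195 mol
mass of MgO = 0.0195 × 40.30 = 0.787 g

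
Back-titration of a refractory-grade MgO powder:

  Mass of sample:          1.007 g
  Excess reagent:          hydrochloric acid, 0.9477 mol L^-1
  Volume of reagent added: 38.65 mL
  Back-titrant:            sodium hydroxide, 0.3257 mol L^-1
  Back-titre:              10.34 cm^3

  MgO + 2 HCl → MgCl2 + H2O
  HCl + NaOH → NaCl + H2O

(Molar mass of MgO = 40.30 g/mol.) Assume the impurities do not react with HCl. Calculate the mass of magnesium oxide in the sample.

0.6702 g

n(HCl) added = 0.03865 × 0.9477 = 0.03663 mol
n(NaOH) used in back-titration = 0.01034 × 0.3257 = 3.368 × 10^-3 mol
n(HCl) left over = 3.368 × 10^-3 mol (1:1 ratio)
n(HCl) consumed by analyte = 0.03663 − 3.368 × 10^-3 = 0.03326 mol
From the 1:2 ratio, n(MgO) = 1/2 × 0.03326 = 0.01663 mol
mass of MgO = 0.01663 × 40.30 = 0.6702 g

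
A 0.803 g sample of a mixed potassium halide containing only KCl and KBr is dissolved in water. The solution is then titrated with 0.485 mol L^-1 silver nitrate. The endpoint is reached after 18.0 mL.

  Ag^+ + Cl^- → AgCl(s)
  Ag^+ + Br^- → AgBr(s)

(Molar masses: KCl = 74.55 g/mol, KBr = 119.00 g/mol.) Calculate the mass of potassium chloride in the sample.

0.396 g

n(AgNO3) = 0.0180 × 0.485 = 8.73 × 10^-3 mol
Let x = n(KCl), y = n(KBr).
Titrant: 1x + 1y = 8.73 × 10^-3;  mass: 74.55x + 119.00y = 0.803
Solving, x = 5.31 × 10^-3 mol, y = 3.42 × 10^-3 mol
mass of KCl = 5.31 × 10^-3 × 74.55 = 0.396 g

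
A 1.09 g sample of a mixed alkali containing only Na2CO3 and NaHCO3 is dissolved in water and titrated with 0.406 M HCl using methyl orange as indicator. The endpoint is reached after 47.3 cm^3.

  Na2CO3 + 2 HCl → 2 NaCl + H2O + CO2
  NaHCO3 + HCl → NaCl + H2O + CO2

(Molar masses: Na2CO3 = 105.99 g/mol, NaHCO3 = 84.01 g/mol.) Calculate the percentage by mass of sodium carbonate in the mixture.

82.0 %

n(HCl) = 0.0473 × 0.406 = 0.0192 mol
Let x = n(Na2CO3), y = n(NaHCO3).
Titrant: 2x + 1y = 0.0192;  mass: 105.99x + 84.01y = 1.09
Solving, x = 8.44 × 10^-3 mol, y = 2.33 × 10^-3 mol
mass of Na2CO3 = 8.44 × 10^-3 × 105.99 = 0.894 g
% Na2CO3 = 0.894 / 1.09 × 100 = 82.0 %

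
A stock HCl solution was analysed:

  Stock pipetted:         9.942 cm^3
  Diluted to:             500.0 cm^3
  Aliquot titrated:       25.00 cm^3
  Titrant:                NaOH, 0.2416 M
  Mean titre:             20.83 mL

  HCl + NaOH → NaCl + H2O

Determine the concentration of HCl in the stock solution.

10.12 M

n(NaOH) = 0.02083 × 0.2416 = 5.033 × 10^-3 mol
n(HCl) in the aliquot = 5.033 × 10^-3 mol (1:1 ratio)
[HCl]_dilute = 5.033 × 10^-3 / 0.02500 = 0.2013 mol/L
Dilution factor = 500.0 / 9.942 = 50.29
[HCl]_stock = 0.2013 × 50.29 = 10.12 mol/L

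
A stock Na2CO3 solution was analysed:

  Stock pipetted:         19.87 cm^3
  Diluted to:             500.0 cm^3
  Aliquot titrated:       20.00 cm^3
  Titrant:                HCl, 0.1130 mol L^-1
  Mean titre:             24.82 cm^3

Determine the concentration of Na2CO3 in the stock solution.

1.764 mol/L

Na2CO3 + 2 HCl → 2 NaCl + H2O + CO2
n(HCl) = 0.02482 × 0.1130 = 2.805 × 10^-3 mol
From the 1:2 ratio, n(Na2CO3) in the aliquot = 1/2 × 2.805 × 10^-3 = 1.402 × 10^-3 mol
[Na2CO3]_dilute = 1.402 × 10^-3 / 0.02000 = 0.07012 mol/L
Dilution factor = 500.0 / 19.87 = 25.16
[Na2CO3]_stock = 0.07012 × 25.16 = 1.764 mol/L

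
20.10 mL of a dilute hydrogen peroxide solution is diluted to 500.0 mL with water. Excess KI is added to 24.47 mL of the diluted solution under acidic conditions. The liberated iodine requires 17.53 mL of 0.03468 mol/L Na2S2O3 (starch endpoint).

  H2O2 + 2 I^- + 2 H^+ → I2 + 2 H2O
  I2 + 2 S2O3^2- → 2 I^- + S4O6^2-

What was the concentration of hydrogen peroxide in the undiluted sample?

0.3090 mol/L

n(S2O3^2-) = 0.01753 × 0.03468 = 6.079 × 10^-4 mol
n(I2) = n(S2O3^2-)/2 = 3.040 × 10^-4 mol
n(H2O2) in the aliquot = 3.040 × 10^-4 mol (1:1 ratio)
[H2O2]_dilute = 3.040 × 10^-4 / 0.02447 = 0.01242 mol/L
[H2O2]_original = 0.01242 × 500.0/20.10 = 0.3090 mol/L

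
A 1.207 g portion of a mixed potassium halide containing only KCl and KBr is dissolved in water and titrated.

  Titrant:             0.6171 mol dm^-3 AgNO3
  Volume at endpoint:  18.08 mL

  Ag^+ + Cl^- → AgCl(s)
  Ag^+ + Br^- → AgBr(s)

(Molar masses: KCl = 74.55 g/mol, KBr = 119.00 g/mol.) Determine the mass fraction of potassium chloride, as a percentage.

16.77 %

n(AgNO3) = 0.01808 × 0.6171 = 0.01116 mol
Let x = n(KCl), y = n(KBr).
Titrant: 1x + 1y = 0.01116;  mass: 74.55x + 119.00y = 1.207
Solving, x = 2.715 × 10^-3 mol, y = 8.442 × 10^-3 mol
mass of KCl = 2.715 × 10^-3 × 74.55 = 0.2024 g
% KCl = 0.2024 / 1.207 × 100 = 16.77 %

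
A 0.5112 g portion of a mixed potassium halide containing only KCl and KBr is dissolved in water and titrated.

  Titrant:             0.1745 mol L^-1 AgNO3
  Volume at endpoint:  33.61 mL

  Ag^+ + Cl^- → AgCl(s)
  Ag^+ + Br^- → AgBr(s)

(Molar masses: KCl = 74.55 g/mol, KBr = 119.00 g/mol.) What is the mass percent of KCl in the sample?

n(AgNO3) = 0.03361 × 0.1745 = 5.865 × 10^-3 mol
Let x = n(KCl), y = n(KBr).
Titrant: 1x + 1y = 5.865 × 10^-3;  mass: 74.55x + 119.00y = 0.5112
Solving, x = 4.201 × 10^-3 mol, y = 1.664 × 10^-3 mol
mass of KCl = 4.201 × 10^-3 × 74.55 = 0.3132 g
% KCl = 0.3132 / 0.5112 × 100 = 61.26 %

61.26 %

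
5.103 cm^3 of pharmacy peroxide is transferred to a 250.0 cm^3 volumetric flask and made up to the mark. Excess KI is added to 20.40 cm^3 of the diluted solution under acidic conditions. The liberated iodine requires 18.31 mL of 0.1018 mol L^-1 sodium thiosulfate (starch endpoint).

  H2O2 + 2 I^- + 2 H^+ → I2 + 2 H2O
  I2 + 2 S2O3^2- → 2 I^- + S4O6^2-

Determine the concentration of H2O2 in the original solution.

n(S2O3^2-) = 0.01831 × 0.1018 = 1.864 × 10^-3 mol
n(I2) = n(S2O3^2-)/2 = 9.320 × 10^-4 mol
n(H2O2) in the aliquot = 9.320 × 10^-4 mol (1:1 ratio)
[H2O2]_dilute = 9.320 × 10^-4 / 0.02040 = 0.04569 mol/L
[H2O2]_original = 0.04569 × 250.0/5.103 = 2.238 mol/L

2.238 mol/L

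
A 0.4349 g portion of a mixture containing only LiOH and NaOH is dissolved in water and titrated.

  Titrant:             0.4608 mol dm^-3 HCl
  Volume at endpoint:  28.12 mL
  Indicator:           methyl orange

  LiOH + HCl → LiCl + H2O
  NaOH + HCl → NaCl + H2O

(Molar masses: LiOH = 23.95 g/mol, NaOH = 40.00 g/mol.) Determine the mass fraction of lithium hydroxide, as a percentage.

28.62 %

n(HCl) = 0.02812 × 0.4608 = 0.01296 mol
Let x = n(LiOH), y = n(NaOH).
Titrant: 1x + 1y = 0.01296;  mass: 23.95x + 40.00y = 0.4349
Solving, x = 5.197 × 10^-3 mol, y = 7.761 × 10^-3 mol
mass of LiOH = 5.197 × 10^-3 × 23.95 = 0.1245 g
% LiOH = 0.1245 / 0.4349 × 100 = 28.62 %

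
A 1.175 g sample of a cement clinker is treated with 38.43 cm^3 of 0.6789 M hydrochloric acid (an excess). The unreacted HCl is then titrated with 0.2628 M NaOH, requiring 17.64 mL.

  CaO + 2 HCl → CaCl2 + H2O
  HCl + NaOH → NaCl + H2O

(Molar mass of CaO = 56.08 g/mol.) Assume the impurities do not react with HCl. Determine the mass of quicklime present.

0.6016 g

n(HCl) added = 0.03843 × 0.6789 = 0.02609 mol
n(NaOH) used in back-titration = 0.01764 × 0.2628 = 4.636 × 10^-3 mol
n(HCl) left over = 4.636 × 10^-3 mol (1:1 ratio)
n(HCl) consumed by analyte = 0.02609 − 4.636 × 10^-3 = 0.02145 mol
From the 1:2 ratio, n(CaO) = 1/2 × 0.02145 = 0.01073 mol
mass of CaO = 0.01073 × 56.08 = 0.6016 g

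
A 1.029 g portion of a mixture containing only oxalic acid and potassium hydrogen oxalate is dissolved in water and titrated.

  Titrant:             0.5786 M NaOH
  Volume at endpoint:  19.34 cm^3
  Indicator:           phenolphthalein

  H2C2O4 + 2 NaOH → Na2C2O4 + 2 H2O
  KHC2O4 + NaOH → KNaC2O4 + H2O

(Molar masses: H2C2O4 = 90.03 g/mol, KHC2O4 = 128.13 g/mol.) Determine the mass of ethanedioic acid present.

0.2192 g

n(NaOH) = 0.01934 × 0.5786 = 0.01119 mol
Let x = n(H2C2O4), y = n(KHC2O4).
Titrant: 2x + 1y = 0.01119;  mass: 90.03x + 128.13y = 1.029
Solving, x = 2.435 × 10^-3 mol, y = 6.320 × 10^-3 mol
mass of H2C2O4 = 2.435 × 10^-3 × 90.03 = 0.2192 g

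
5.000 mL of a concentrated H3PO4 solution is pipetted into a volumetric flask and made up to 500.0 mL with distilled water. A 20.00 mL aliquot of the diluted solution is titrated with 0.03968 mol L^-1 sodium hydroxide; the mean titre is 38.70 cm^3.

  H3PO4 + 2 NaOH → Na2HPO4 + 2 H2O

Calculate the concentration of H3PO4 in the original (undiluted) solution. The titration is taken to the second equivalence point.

3.839 mol/L

n(NaOH) = 0.03870 × 0.03968 = 1.536 × 10^-3 mol
From the 1:2 ratio, n(H3PO4) in the aliquot = 1/2 × 1.536 × 10^-3 = 7.678 × 10^-4 mol
[H3PO4]_dilute = 7.678 × 10^-4 / 0.02000 = 0.03839 mol/L
Dilution factor = 500.0 / 5.000 = 100.0
[H3PO4]_stock = 0.03839 × 100.0 = 3.839 mol/L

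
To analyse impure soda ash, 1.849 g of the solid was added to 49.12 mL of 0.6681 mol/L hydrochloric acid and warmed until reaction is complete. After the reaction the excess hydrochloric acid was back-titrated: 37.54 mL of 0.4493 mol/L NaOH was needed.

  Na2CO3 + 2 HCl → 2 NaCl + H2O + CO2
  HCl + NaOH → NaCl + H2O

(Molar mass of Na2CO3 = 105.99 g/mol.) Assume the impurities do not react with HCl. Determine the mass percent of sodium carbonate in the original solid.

n(HCl) added = 0.04912 × 0.6681 = 0.03282 mol
n(NaOH) used in back-titration = 0.03754 × 0.4493 = 0.01687 mol
n(HCl) left over = 0.01687 mol (1:1 ratio)
n(HCl) consumed by analyte = 0.03282 − 0.01687 = 0.01595 mol
From the 1:2 ratio, n(Na2CO3) = 1/2 × 0.01595 = 7.975 × 10^-3 mol
mass of Na2CO3 = 7.975 × 10^-3 × 105.99 = 0.8453 g
% Na2CO3 = 0.8453 / 1.849 × 100 = 45.72 %

45.72 %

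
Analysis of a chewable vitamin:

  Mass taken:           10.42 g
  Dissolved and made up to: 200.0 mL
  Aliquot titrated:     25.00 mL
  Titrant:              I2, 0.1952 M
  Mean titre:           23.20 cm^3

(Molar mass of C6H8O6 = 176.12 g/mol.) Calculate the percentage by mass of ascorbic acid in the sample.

C6H8O6 + I2 → C6H6O6 + 2 HI
n(I2) per titration = 0.02320 × 0.1952 = 4.529 × 10^-3 mol
n(C6H8O6) in each aliquot = 4.529 × 10^-3 mol (1:1 ratio)
n(C6H8O6) in the whole flask = 4.529 × 10^-3 × 200.0/25.00 = 0.03623 mol
mass of C6H8O6 = 0.03623 × 176.12 = 6.381 g
% C6H8O6 = 6.381 / 10.42 × 100 = 61.23 %

61.23 %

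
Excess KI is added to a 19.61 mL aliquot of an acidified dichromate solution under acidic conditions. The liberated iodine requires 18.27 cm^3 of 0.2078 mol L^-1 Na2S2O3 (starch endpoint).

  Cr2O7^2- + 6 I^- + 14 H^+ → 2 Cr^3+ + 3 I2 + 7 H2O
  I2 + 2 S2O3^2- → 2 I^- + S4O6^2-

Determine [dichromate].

0.03227 mol/L

n(S2O3^2-) = 0.01827 × 0.2078 = 3.797 × 10^-3 mol
n(I2) = n(S2O3^2-)/2 = 1.898 × 10^-3 mol
From the 1:3 ratio, n(Cr2O7^2-) in the aliquot = 1/3 × 1.898 × 10^-3 = 6.328 × 10^-4 mol
[Cr2O7^2-] = 6.328 × 10^-4 / 0.01961 = 0.03227 mol/L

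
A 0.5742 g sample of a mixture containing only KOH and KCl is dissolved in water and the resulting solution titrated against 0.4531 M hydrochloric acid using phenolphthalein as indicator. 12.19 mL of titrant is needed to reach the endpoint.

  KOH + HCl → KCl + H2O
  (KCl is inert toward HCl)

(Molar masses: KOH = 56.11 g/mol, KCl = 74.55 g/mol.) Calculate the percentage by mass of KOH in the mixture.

n(HCl) = 0.01219 × 0.4531 = 5.523 × 10^-3 mol
Let x = n(KOH), y = n(KCl).
Titrant: 1x = 5.523 × 10^-3;  mass: 56.11x + 74.55y = 0.5742
Solving, x = 5.523 × 10^-3 mol, y = 3.545 × 10^-3 mol
mass of KOH = 5.523 × 10^-3 × 56.11 = 0.3099 g
% KOH = 0.3099 / 0.5742 × 100 = 53.97 %

53.97 %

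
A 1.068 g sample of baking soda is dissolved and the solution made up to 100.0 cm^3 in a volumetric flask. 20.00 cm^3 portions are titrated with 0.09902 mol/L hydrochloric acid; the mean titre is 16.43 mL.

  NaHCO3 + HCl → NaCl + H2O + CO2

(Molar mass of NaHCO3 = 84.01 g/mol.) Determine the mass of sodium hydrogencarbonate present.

0.6834 g

n(HCl) per titration = 0.01643 × 0.09902 = 1.627 × 10^-3 mol
n(NaHCO3) in each aliquot = 1.627 × 10^-3 mol (1:1 ratio)
n(NaHCO3) in the whole flask = 1.627 × 10^-3 × 100.0/20.00 = 8.134 × 10^-3 mol
mass of NaHCO3 = 8.134 × 10^-3 × 84.01 = 0.6834 g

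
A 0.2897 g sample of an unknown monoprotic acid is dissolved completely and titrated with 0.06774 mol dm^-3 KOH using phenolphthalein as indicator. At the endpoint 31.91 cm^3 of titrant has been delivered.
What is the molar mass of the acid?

n(KOH) = 0.03191 L × 0.06774 mol/L = 2.162 × 10^-3 mol
n(HA) = 2.162 × 10^-3 mol (1:1 ratio)
M = m / n = 0.2897 g / 2.162 × 10^-3 mol = 134.0 g/mol

134.0 g/mol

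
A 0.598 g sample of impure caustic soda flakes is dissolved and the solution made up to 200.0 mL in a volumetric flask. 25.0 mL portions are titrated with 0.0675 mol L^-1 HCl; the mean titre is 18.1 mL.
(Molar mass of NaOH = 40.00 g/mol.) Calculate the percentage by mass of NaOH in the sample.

65.4 %

NaOH + HCl → NaCl + H2O
n(HCl) per titration = 0.0181 × 0.0675 = 1.22 × 10^-3 mol
n(NaOH) in each aliquot = 1.22 × 10^-3 mol (1:1 ratio)
n(NaOH) in the whole flask = 1.22 × 10^-3 × 200.0/25.0 = 9.77 × 10^-3 mol
mass of NaOH = 9.77 × 10^-3 × 40.00 = 0.391 g
% NaOH = 0.391 / 0.598 × 100 = 65.4 %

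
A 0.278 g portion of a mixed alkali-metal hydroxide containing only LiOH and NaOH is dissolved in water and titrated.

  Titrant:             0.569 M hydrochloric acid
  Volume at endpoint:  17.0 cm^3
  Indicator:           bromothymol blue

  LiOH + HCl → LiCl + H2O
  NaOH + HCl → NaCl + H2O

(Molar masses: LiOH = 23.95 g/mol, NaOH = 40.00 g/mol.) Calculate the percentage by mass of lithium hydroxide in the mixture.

58.5 %

n(HCl) = 0.0170 × 0.569 = 9.67 × 10^-3 mol
Let x = n(LiOH), y = n(NaOH).
Titrant: 1x + 1y = 9.67 × 10^-3;  mass: 23.95x + 40.00y = 0.278
Solving, x = 6.79 × 10^-3 mol, y = 2.89 × 10^-3 mol
mass of LiOH = 6.79 × 10^-3 × 23.95 = 0.163 g
% LiOH = 0.163 / 0.278 × 100 = 58.5 %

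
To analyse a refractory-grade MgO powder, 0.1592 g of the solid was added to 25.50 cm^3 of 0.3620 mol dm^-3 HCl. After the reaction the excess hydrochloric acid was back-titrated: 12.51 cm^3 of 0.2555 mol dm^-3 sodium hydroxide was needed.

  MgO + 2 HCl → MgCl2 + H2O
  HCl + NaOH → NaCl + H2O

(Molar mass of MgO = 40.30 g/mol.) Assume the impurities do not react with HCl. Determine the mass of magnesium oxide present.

0.1216 g

n(HCl) added = 0.02550 × 0.3620 = 9.231 × 10^-3 mol
n(NaOH) used in back-titration = 0.01251 × 0.2555 = 3.196 × 10^-3 mol
n(HCl) left over = 3.196 × 10^-3 mol (1:1 ratio)
n(HCl) consumed by analyte = 9.231 × 10^-3 − 3.196 × 10^-3 = 6.035 × 10^-3 mol
From the 1:2 ratio, n(MgO) = 1/2 × 6.035 × 10^-3 = 3.017 × 10^-3 mol
mass of MgO = 3.017 × 10^-3 × 40.30 = 0.1216 g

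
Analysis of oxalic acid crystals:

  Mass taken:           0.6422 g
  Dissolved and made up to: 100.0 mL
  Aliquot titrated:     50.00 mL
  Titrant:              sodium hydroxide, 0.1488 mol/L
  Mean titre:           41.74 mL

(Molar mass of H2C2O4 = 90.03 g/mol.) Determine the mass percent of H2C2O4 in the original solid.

87.07 %

H2C2O4 + 2 NaOH → Na2C2O4 + 2 H2O
n(NaOH) per titration = 0.04174 × 0.1488 = 6.211 × 10^-3 mol
From the 1:2 ratio, n(H2C2O4) in each aliquot = 1/2 × 6.211 × 10^-3 = 3.105 × 10^-3 mol
n(H2C2O4) in the whole flask = 3.105 × 10^-3 × 100.0/50.00 = 6.211 × 10^-3 mol
mass of H2C2O4 = 6.211 × 10^-3 × 90.03 = 0.5592 g
% H2C2O4 = 0.5592 / 0.6422 × 100 = 87.07 %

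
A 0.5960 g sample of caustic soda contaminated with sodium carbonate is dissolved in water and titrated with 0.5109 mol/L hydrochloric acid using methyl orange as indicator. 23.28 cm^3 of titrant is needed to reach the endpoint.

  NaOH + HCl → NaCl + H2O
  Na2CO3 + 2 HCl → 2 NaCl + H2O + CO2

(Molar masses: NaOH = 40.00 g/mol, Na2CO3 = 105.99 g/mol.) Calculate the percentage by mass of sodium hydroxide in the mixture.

17.72 %

n(HCl) = 0.02328 × 0.5109 = 0.01189 mol
Let x = n(NaOH), y = n(Na2CO3).
Titrant: 1x + 2y = 0.01189;  mass: 40.00x + 105.99y = 0.5960
Solving, x = 2.640 × 10^-3 mol, y = 4.627 × 10^-3 mol
mass of NaOH = 2.640 × 10^-3 × 40.00 = 0.1056 g
% NaOH = 0.1056 / 0.5960 × 100 = 17.72 %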